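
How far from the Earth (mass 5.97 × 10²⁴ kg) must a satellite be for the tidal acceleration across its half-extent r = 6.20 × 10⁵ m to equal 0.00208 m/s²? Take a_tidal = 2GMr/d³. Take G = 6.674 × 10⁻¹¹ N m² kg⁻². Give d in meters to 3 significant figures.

2GMr/d³ = a_tidal  ⇒  d = (2GMr / a_tidal)^(1/3)
d = (2 × 6.674×10⁻¹¹ × (5.97 × 10²⁴) × (6.20 × 10⁵) / (0.00208))^(1/3)
  = 6.19 × 10⁷ m

6.19 × 10⁷ m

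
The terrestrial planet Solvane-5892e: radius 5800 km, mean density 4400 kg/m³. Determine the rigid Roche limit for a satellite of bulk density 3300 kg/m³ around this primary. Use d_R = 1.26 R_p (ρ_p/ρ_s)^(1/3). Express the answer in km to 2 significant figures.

8000 km

d_R = 1.26 × 5800 km × (4400/3300)^(1/3)
    = 8000 km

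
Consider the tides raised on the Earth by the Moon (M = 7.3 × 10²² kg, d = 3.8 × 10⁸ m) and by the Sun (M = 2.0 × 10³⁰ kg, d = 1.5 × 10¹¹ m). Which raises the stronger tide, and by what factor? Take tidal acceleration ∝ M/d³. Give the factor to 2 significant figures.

The Moon, by a factor of ≈ 2.2

The tide-raising term goes as M/d³ (the gradient of a 1/d² field).
The Moon: (7.3 × 10²²) / (3.8 × 10⁸)³ = 1.330 × 10⁻³
The Sun: (2.0 × 10³⁰) / (1.5 × 10¹¹)³ = 5.926 × 10⁻⁴
Ratio (larger/smaller) = 2.2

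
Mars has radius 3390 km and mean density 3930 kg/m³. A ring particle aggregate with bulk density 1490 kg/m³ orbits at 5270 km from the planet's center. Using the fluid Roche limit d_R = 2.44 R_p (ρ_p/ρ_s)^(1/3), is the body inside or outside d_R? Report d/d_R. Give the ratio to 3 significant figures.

d_R = 2.44 × (3390 km) × (3930/1490)^(1/3) = 11430 km
d/d_R = (5270) / (11430) = 0.461
Since d/d_R < 1, the body is inside the Roche limit.

inside; d/d_R ≈ 0.461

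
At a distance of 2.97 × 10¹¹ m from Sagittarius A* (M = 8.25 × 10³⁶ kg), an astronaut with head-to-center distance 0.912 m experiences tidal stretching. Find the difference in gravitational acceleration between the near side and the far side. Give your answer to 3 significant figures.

Δa = 4GMr/d³
   = 4 × (6.674 × 10⁻¹¹) × (8.25 × 10³⁶) × (0.912) / (2.97 × 10¹¹)³
   = 7.67 × 10⁻⁸ m/s²

7.67 × 10⁻⁸ m/s²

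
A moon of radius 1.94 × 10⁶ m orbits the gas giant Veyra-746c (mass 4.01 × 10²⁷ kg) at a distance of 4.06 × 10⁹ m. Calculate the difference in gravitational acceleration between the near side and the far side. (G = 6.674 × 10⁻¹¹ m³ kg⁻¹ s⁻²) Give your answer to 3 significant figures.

3.10 × 10⁻⁵ m/s²

The field gradient is 2GM/d³; across the full diameter 2r the difference is 4GMr/d³.
Δg = 4GMr/d³
   = 4 × (6.674 × 10⁻¹¹) × (4.01 × 10²⁷) × (1.94 × 10⁶) / (4.06 × 10⁹)³
   = 3.10 × 10⁻⁵ m/s²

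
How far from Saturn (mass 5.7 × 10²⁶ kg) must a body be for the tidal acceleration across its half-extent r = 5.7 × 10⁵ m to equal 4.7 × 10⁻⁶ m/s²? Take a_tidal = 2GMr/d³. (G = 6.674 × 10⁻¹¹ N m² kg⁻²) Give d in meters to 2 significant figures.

2GMr/d³ = a_tidal  ⇒  d = (2GMr / a_tidal)^(1/3)
d = (2 × 6.674×10⁻¹¹ × (5.7 × 10²⁶) × (5.7 × 10⁵) / (4.7 × 10⁻⁶))^(1/3)
  = 2.1 × 10⁹ m

2.1 × 10⁹ m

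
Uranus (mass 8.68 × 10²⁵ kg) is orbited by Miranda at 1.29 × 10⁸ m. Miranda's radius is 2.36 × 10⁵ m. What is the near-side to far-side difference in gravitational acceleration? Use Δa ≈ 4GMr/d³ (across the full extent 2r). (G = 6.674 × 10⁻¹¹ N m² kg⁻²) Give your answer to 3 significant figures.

2.55 × 10⁻³ m/s²

Δa = 4GMr/d³
   = 4 × (6.674 × 10⁻¹¹) × (8.68 × 10²⁵) × (2.36 × 10⁵) / (1.29 × 10⁸)³
   = 2.55 × 10⁻³ m/s²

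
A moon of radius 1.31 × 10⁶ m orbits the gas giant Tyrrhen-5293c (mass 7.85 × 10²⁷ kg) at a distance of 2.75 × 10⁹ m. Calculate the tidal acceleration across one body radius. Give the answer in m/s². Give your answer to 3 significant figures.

6.60 × 10⁻⁵ m/s²

Δg = 2GMr/d³
   = 2 × (6.674 × 10⁻¹¹) × (7.85 × 10²⁷) × (1.31 × 10⁶) / (2.75 × 10⁹)³
   = 6.60 × 10⁻⁵ m/s²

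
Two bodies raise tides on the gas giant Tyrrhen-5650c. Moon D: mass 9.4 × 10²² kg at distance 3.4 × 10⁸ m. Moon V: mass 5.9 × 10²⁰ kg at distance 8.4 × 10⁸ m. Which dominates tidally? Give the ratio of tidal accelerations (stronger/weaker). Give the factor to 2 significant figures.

Moon D, by a factor of ≈ 2400

Tidal stretch scales as M/d³; compute that for each body.
Moon D: (9.4 × 10²²) / (3.4 × 10⁸)³ = 2.392 × 10⁻³
Moon V: (5.9 × 10²⁰) / (8.4 × 10⁸)³ = 9.954 × 10⁻⁷
Ratio (larger/smaller) = 2400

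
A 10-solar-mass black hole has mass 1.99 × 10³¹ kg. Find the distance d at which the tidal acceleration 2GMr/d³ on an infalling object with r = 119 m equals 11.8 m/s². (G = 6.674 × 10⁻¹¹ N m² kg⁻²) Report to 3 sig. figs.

2.99 × 10⁷ m

2GMr/d³ = a_tidal  ⇒  d = (2GMr / a_tidal)^(1/3)
d = (2 × 6.674×10⁻¹¹ × (1.99 × 10³¹) × (119) / (11.8))^(1/3)
  = 2.99 × 10⁷ m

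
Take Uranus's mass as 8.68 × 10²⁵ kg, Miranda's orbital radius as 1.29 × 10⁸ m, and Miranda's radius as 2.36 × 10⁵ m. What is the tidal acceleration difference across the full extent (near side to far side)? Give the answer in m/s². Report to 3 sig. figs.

Δa = 4GMr/d³
   = 4 × (6.674 × 10⁻¹¹) × (8.68 × 10²⁵) × (2.36 × 10⁵) / (1.29 × 10⁸)³
   = 2.55 × 10⁻³ m/s²

2.55 × 10⁻³ m/s²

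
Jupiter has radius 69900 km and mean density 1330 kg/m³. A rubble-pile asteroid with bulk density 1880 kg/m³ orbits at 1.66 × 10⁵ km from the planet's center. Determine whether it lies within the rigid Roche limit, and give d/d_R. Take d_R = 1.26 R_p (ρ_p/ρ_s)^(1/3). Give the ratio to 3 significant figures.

d_R = 1.26 × (69900 km) × (1330/1880)^(1/3) = 78480 km
d/d_R = (1.66 × 10⁵) / (78480) = 2.12
Since d/d_R > 1, the body is outside the Roche limit.

outside; d/d_R ≈ 2.12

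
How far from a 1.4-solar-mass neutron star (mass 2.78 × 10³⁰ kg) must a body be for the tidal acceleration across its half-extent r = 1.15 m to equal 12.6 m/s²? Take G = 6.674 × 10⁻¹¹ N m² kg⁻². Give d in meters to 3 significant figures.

2GMr/d³ = a_tidal  ⇒  d = (2GMr / a_tidal)^(1/3)
d = (2 × 6.674×10⁻¹¹ × (2.78 × 10³⁰) × (1.15) / (12.6))^(1/3)
  = 3.24 × 10⁶ m

3.24 × 10⁶ m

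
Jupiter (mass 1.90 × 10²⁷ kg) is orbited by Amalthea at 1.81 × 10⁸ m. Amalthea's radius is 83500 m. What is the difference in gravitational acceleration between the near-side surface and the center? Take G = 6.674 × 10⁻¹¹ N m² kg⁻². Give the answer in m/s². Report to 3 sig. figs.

a_tidal = 2GMr/d³
        = 2 × (6.674 × 10⁻¹¹) × (1.90 × 10²⁷) × (83500) / (1.81 × 10⁸)³
        = 3.57 × 10⁻³ m/s²

3.57 × 10⁻³ m/s²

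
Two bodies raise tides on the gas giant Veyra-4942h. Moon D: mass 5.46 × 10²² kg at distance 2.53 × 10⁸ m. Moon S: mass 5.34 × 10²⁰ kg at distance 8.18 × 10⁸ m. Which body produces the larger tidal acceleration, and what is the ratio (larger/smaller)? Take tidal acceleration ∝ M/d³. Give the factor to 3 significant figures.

Moon D, by a factor of ≈ 3460

The tide-raising term goes as M/d³ (the gradient of a 1/d² field).
Moon D: (5.46 × 10²²) / (2.53 × 10⁸)³ = 3.372 × 10⁻³
Moon S: (5.34 × 10²⁰) / (8.18 × 10⁸)³ = 9.756 × 10⁻⁷
Ratio (larger/smaller) = 3460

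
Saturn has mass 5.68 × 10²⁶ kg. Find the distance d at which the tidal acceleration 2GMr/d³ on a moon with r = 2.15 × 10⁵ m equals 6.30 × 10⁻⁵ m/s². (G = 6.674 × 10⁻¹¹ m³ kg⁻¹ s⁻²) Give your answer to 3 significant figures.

2GMr/d³ = a_tidal  ⇒  d = (2GMr / a_tidal)^(1/3)
d = (2 × 6.674×10⁻¹¹ × (5.68 × 10²⁶) × (2.15 × 10⁵) / (6.30 × 10⁻⁵))^(1/3)
  = 6.37 × 10⁸ m

6.37 × 10⁸ m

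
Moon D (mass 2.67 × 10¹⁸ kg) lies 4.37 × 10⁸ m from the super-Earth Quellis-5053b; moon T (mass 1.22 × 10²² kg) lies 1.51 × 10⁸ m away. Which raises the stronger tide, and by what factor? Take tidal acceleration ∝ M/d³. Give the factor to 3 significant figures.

Moon T, by a factor of ≈ 1.11 × 10⁵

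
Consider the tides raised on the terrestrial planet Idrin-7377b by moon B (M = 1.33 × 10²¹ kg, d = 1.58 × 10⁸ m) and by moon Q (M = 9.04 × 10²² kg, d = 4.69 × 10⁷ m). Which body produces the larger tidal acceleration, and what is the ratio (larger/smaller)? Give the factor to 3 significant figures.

Tidal acceleration ∝ M/d³, so compare M/d³ for each.
Moon B: (1.33 × 10²¹) / (1.58 × 10⁸)³ = 3.372 × 10⁻⁴
Moon Q: (9.04 × 10²²) / (4.69 × 10⁷)³ = 8.763 × 10⁻¹
Ratio (larger/smaller) = 2600

Moon Q, by a factor of ≈ 2600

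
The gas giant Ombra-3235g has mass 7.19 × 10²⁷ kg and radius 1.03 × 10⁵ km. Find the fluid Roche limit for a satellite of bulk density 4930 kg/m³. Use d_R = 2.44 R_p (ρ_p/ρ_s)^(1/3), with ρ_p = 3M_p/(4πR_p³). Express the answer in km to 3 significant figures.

ρ_p = 3M_p/(4πR_p³) = 3 × (7.19 × 10²⁷) / (4π × (1.03 × 10⁸ m)³) = 1570 kg/m³
d_R = 2.44 × 1.03 × 10⁵ km × (1570/4930)^(1/3)
    = 1.72 × 10⁵ km

1.72 × 10⁵ km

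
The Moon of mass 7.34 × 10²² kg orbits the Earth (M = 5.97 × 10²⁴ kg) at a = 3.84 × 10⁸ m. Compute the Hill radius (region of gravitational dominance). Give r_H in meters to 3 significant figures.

6.15 × 10⁷ m

r_H ≈ a (m/3M)^(1/3)
    = (3.84 × 10⁸) × (7.34 × 10²² / (3 × 5.97 × 10²⁴))^(1/3)
    = 6.15 × 10⁷ m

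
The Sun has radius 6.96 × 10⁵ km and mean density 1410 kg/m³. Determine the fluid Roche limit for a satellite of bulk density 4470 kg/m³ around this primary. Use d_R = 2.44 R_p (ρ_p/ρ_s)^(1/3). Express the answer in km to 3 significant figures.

d_R = 2.44 × 6.96 × 10⁵ km × (1410/4470)^(1/3)
    = 1.16 × 10⁶ km

1.16 × 10⁶ km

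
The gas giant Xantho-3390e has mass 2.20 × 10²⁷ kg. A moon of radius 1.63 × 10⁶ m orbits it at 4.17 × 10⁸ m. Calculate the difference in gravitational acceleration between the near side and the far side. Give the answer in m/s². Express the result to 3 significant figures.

a_tidal = 4GMr/d³
        = 4 × (6.674 × 10⁻¹¹) × (2.20 × 10²⁷) × (1.63 × 10⁶) / (4.17 × 10⁸)³
        = 1.32 × 10⁻² m/s²

1.32 × 10⁻² m/s²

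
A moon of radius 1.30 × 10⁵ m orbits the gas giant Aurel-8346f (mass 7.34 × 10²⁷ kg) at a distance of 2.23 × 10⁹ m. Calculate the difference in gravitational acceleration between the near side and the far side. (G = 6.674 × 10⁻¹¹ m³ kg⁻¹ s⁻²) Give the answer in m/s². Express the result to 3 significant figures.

Δg = 4GMr/d³
   = 4 × (6.674 × 10⁻¹¹) × (7.34 × 10²⁷) × (1.30 × 10⁵) / (2.23 × 10⁹)³
   = 2.30 × 10⁻⁵ m/s²

2.30 × 10⁻⁵ m/s²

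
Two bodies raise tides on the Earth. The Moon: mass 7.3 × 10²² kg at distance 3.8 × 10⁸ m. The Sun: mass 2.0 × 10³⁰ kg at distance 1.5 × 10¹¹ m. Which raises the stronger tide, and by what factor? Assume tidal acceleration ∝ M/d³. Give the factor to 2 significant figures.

Tidal stretch scales as M/d³; compute that for each body.
The Moon: (7.3 × 10²²) / (3.8 × 10⁸)³ = 1.330 × 10⁻³
The Sun: (2.0 × 10³⁰) / (1.5 × 10¹¹)³ = 5.926 × 10⁻⁴
Ratio (larger/smaller) = 2.2

The Moon, by a factor of ≈ 2.2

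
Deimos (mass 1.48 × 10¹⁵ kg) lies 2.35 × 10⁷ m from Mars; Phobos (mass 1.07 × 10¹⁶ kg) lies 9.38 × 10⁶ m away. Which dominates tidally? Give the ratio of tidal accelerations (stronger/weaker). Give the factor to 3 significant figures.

Phobos, by a factor of ≈ 114

The tide-raising term goes as M/d³ (the gradient of a 1/d² field).
Deimos: (1.48 × 10¹⁵) / (2.35 × 10⁷)³ = 1.140 × 10⁻⁷
Phobos: (1.07 × 10¹⁶) / (9.38 × 10⁶)³ = 1.297 × 10⁻⁵
Ratio (larger/smaller) = 114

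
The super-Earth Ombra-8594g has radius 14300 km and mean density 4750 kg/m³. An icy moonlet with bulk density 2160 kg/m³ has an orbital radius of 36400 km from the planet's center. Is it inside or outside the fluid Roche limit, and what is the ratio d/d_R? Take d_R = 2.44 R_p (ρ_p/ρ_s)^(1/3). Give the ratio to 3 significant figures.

inside; d/d_R ≈ 0.802

d_R = 2.44 × (14300 km) × (4750/2160)^(1/3) = 45370 km
d/d_R = (36400) / (45370) = 0.802
Since d/d_R < 1, the body is inside the Roche limit.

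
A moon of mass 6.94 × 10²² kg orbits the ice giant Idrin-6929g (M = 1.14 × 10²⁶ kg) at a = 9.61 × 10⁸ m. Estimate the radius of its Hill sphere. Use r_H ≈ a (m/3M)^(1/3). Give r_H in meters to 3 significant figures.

r_H ≈ a (m/3M)^(1/3)
    = (9.61 × 10⁸) × (6.94 × 10²² / (3 × 1.14 × 10²⁶))^(1/3)
    = 5.65 × 10⁷ m

5.65 × 10⁷ m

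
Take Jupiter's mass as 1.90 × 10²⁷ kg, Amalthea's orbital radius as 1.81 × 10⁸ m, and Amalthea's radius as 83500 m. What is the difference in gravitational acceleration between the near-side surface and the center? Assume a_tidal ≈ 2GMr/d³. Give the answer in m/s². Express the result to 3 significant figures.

Δg = 2GMr/d³
   = 2 × (6.674 × 10⁻¹¹) × (1.90 × 10²⁷) × (83500) / (1.81 × 10⁸)³
   = 3.57 × 10⁻³ m/s²

3.57 × 10⁻³ m/s²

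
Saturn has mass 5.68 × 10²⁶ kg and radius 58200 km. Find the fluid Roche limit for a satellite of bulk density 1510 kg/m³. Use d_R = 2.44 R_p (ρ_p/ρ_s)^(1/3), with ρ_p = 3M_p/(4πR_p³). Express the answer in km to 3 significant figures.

ρ_p = 3M_p/(4πR_p³) = 3 × (5.68 × 10²⁶) / (4π × (5.82 × 10⁷ m)³) = 688 kg/m³
d_R = 2.44 × 58200 km × (688/1510)^(1/3)
    = 1.09 × 10⁵ km

1.09 × 10⁵ km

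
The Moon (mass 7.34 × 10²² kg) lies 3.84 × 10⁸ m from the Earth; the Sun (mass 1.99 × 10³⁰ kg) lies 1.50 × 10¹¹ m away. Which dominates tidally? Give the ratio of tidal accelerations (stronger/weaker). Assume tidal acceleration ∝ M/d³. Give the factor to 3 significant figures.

Tidal stretch scales as M/d³; compute that for each body.
The Moon: (7.34 × 10²²) / (3.84 × 10⁸)³ = 1.296 × 10⁻³
The Sun: (1.99 × 10³⁰) / (1.50 × 10¹¹)³ = 5.896 × 10⁻⁴
Ratio (larger/smaller) = 2.20

The Moon, by a factor of ≈ 2.20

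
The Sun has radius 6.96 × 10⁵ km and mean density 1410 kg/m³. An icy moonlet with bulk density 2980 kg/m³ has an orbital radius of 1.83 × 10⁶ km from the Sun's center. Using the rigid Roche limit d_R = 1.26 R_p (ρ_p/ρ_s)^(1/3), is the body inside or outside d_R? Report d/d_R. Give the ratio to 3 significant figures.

outside; d/d_R ≈ 2.68

d_R = 1.26 × (6.96 × 10⁵ km) × (1410/2980)^(1/3) = 6.834 × 10⁵ km
d/d_R = (1.83 × 10⁶) / (6.834 × 10⁵) = 2.68
Since d/d_R > 1, the body is outside the Roche limit.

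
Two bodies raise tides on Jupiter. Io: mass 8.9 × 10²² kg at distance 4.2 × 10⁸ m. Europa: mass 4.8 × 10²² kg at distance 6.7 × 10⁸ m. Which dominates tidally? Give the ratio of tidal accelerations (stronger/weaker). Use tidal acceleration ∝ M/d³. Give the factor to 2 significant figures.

Io, by a factor of ≈ 7.5

Tidal acceleration ∝ M/d³, so compare M/d³ for each.
Io: (8.9 × 10²²) / (4.2 × 10⁸)³ = 1.201 × 10⁻³
Europa: (4.8 × 10²²) / (6.7 × 10⁸)³ = 1.596 × 10⁻⁴
Ratio (larger/smaller) = 7.5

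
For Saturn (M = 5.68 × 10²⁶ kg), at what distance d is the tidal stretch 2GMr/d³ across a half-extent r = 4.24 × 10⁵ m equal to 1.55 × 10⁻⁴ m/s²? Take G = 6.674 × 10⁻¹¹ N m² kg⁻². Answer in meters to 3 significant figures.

2GMr/d³ = a_tidal  ⇒  d = (2GMr / a_tidal)^(1/3)
d = (2 × 6.674×10⁻¹¹ × (5.68 × 10²⁶) × (4.24 × 10⁵) / (1.55 × 10⁻⁴))^(1/3)
  = 5.92 × 10⁸ m

5.92 × 10⁸ m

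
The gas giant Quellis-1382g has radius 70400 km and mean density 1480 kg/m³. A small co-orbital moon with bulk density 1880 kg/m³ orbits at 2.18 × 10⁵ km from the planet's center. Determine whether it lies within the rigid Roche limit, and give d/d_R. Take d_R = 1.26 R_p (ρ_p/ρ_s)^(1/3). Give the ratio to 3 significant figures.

d_R = 1.26 × (70400 km) × (1480/1880)^(1/3) = 81910 km
d/d_R = (2.18 × 10⁵) / (81910) = 2.66
Since d/d_R > 1, the body is outside the Roche limit.

outside; d/d_R ≈ 2.66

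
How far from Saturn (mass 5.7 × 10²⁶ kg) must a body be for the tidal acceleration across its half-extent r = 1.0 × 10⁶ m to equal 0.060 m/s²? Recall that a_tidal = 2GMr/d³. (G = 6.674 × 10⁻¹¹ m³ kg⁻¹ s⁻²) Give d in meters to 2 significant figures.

1.1 × 10⁸ m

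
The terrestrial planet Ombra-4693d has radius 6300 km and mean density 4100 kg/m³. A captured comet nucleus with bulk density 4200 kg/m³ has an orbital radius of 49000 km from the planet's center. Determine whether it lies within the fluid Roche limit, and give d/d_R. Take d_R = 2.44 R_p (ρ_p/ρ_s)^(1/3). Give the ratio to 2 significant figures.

outside; d/d_R ≈ 3.2

d_R = 2.44 × (6300 km) × (4100/4200)^(1/3) = 15250 km
d/d_R = (49000) / (15250) = 3.2
Since d/d_R > 1, the body is outside the Roche limit.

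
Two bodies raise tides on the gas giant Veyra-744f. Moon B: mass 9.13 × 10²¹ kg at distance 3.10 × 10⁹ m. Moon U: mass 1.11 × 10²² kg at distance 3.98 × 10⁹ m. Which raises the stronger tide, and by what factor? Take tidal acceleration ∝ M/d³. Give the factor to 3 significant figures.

The tide-raising term goes as M/d³ (the gradient of a 1/d² field).
Moon B: (9.13 × 10²¹) / (3.10 × 10⁹)³ = 3.065 × 10⁻⁷
Moon U: (1.11 × 10²²) / (3.98 × 10⁹)³ = 1.761 × 10⁻⁷
Ratio (larger/smaller) = 1.74

Moon B, by a factor of ≈ 1.74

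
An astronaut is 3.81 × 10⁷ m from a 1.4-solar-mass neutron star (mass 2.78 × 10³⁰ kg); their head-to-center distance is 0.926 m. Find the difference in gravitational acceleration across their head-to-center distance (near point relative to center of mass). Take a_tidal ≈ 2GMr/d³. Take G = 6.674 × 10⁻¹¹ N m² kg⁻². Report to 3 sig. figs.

Δa = 2GMr/d³
   = 2 × (6.674 × 10⁻¹¹) × (2.78 × 10³⁰) × (0.926) / (3.81 × 10⁷)³
   = 6.21 × 10⁻³ m/s²

6.21 × 10⁻³ m/s²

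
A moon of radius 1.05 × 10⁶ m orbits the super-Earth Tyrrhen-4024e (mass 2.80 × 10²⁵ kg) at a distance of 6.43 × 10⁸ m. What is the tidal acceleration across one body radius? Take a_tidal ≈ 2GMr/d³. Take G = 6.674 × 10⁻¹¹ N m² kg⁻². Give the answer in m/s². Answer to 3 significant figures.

1.48 × 10⁻⁵ m/s²

a_tidal = 2GMr/d³
        = 2 × (6.674 × 10⁻¹¹) × (2.80 × 10²⁵) × (1.05 × 10⁶) / (6.43 × 10⁸)³
        = 1.48 × 10⁻⁵ m/s²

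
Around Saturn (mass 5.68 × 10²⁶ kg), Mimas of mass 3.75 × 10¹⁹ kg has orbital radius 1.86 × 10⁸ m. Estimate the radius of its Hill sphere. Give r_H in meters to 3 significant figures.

r_H ≈ a (m/3M)^(1/3)
    = (1.86 × 10⁸) × (3.75 × 10¹⁹ / (3 × 5.68 × 10²⁶))^(1/3)
    = 5.21 × 10⁵ m

5.21 × 10⁵ m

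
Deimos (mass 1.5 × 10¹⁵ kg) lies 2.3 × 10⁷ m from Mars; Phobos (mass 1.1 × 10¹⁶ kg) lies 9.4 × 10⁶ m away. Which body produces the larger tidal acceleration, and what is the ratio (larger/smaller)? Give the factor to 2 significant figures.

Tidal acceleration ∝ M/d³, so compare M/d³ for each.
Deimos: (1.5 × 10¹⁵) / (2.3 × 10⁷)³ = 1.233 × 10⁻⁷
Phobos: (1.1 × 10¹⁶) / (9.4 × 10⁶)³ = 1.324 × 10⁻⁵
Ratio (larger/smaller) = 110

Phobos, by a factor of ≈ 110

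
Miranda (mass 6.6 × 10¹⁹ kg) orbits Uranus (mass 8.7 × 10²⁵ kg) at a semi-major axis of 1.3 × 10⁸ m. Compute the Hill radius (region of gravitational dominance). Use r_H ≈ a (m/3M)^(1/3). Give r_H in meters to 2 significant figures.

r_H ≈ a (m/3M)^(1/3)
    = (1.3 × 10⁸) × (6.6 × 10¹⁹ / (3 × 8.7 × 10²⁵))^(1/3)
    = 8.2 × 10⁵ m

8.2 × 10⁵ m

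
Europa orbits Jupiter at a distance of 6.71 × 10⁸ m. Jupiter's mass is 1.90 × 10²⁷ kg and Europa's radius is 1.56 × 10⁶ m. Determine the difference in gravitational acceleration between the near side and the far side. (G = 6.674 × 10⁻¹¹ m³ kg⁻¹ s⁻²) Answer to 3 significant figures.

a_tidal = 4GMr/d³
        = 4 × (6.674 × 10⁻¹¹) × (1.90 × 10²⁷) × (1.56 × 10⁶) / (6.71 × 10⁸)³
        = 2.62 × 10⁻³ m/s²

2.62 × 10⁻³ m/s²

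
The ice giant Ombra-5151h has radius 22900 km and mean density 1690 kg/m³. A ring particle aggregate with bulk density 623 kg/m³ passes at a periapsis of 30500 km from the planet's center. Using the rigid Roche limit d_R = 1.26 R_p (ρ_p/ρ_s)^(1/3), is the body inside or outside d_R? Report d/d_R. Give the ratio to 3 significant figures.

d_R = 1.26 × (22900 km) × (1690/623)^(1/3) = 40240 km
d/d_R = (30500) / (40240) = 0.758
Since d/d_R < 1, the body is inside the Roche limit.

inside; d/d_R ≈ 0.758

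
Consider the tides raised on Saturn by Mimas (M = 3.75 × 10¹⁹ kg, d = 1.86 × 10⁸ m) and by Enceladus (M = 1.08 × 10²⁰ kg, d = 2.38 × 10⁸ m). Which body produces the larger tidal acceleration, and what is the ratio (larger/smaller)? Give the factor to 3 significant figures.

Enceladus, by a factor of ≈ 1.37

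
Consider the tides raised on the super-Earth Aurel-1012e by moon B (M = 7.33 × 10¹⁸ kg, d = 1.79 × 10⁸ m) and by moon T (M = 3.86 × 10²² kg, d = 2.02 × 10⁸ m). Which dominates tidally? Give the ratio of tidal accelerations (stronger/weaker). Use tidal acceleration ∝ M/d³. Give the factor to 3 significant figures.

Moon T, by a factor of ≈ 3660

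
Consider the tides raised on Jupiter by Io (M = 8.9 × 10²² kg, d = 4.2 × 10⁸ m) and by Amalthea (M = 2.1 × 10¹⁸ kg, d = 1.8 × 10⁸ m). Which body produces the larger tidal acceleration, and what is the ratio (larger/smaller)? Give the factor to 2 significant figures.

Io, by a factor of ≈ 3300

The tide-raising term goes as M/d³ (the gradient of a 1/d² field).
Io: (8.9 × 10²²) / (4.2 × 10⁸)³ = 1.201 × 10⁻³
Amalthea: (2.1 × 10¹⁸) / (1.8 × 10⁸)³ = 3.601 × 10⁻⁷
Ratio (larger/smaller) = 3300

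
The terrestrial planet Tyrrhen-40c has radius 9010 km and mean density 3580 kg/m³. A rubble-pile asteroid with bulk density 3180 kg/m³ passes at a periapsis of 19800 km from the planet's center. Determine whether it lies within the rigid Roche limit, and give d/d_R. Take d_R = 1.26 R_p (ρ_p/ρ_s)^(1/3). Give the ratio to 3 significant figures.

d_R = 1.26 × (9010 km) × (3580/3180)^(1/3) = 11810 km
d/d_R = (19800) / (11810) = 1.68
Since d/d_R > 1, the body is outside the Roche limit.

outside; d/d_R ≈ 1.68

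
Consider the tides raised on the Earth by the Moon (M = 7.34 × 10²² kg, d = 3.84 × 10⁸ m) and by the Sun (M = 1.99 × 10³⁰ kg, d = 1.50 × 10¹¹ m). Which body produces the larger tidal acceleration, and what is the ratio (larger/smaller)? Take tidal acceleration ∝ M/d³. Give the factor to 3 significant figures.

Tidal stretch scales as M/d³; compute that for each body.
The Moon: (7.34 × 10²²) / (3.84 × 10⁸)³ = 1.296 × 10⁻³
The Sun: (1.99 × 10³⁰) / (1.50 × 10¹¹)³ = 5.896 × 10⁻⁴
Ratio (larger/smaller) = 2.20

The Moon, by a factor of ≈ 2.20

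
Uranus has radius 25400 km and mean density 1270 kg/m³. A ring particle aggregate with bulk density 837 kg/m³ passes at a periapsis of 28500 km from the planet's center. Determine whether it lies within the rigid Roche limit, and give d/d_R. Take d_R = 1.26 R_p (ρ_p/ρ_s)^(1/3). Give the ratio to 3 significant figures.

inside; d/d_R ≈ 0.775

d_R = 1.26 × (25400 km) × (1270/837)^(1/3) = 36780 km
d/d_R = (28500) / (36780) = 0.775
Since d/d_R < 1, the body is inside the Roche limit.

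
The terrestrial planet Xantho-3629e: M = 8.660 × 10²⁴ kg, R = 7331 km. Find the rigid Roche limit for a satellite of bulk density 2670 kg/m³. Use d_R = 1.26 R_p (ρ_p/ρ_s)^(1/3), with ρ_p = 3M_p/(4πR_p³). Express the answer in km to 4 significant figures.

ρ_p = 3M_p/(4πR_p³) = 3 × (8.660 × 10²⁴) / (4π × (7.331 × 10⁶ m)³) = 5247 kg/m³
d_R = 1.26 × 7331 km × (5247/2670)^(1/3)
    = 11570 km

11570 km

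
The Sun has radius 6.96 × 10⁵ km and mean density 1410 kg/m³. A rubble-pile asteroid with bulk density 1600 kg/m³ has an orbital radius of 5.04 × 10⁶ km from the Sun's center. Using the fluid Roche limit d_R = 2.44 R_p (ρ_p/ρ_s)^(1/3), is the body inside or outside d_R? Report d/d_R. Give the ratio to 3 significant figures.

outside; d/d_R ≈ 3.10

d_R = 2.44 × (6.96 × 10⁵ km) × (1410/1600)^(1/3) = 1.628 × 10⁶ km
d/d_R = (5.04 × 10⁶) / (1.628 × 10⁶) = 3.10
Since d/d_R > 1, the body is outside the Roche limit.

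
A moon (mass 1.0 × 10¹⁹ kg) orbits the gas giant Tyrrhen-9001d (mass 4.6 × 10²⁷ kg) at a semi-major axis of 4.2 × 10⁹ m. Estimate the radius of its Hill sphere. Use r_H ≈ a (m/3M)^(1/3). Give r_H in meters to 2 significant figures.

3.8 × 10⁶ m

r_H ≈ a (m/3M)^(1/3)
    = (4.2 × 10⁹) × (1.0 × 10¹⁹ / (3 × 4.6 × 10²⁷))^(1/3)
    = 3.8 × 10⁶ m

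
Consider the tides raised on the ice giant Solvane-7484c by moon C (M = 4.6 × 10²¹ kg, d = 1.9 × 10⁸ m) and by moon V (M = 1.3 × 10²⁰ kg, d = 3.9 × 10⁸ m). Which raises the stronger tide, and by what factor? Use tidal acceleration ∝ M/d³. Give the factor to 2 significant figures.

Moon C, by a factor of ≈ 310

Tidal acceleration ∝ M/d³, so compare M/d³ for each.
Moon C: (4.6 × 10²¹) / (1.9 × 10⁸)³ = 6.707 × 10⁻⁴
Moon V: (1.3 × 10²⁰) / (3.9 × 10⁸)³ = 2.192 × 10⁻⁶
Ratio (larger/smaller) = 310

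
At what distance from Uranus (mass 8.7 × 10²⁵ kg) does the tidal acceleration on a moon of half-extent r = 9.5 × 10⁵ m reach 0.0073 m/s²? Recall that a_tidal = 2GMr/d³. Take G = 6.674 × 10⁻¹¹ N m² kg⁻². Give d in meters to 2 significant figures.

2GMr/d³ = a_tidal  ⇒  d = (2GMr / a_tidal)^(1/3)
d = (2 × 6.674×10⁻¹¹ × (8.7 × 10²⁵) × (9.5 × 10⁵) / (0.0073))^(1/3)
  = 1.1 × 10⁸ m

1.1 × 10⁸ m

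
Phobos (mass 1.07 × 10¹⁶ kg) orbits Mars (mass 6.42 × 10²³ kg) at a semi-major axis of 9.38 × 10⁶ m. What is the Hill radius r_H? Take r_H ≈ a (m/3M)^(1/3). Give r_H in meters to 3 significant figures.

r_H ≈ a (m/3M)^(1/3)
    = (9.38 × 10⁶) × (1.07 × 10¹⁶ / (3 × 6.42 × 10²³))^(1/3)
    = 1.66 × 10⁴ m

1.66 × 10⁴ m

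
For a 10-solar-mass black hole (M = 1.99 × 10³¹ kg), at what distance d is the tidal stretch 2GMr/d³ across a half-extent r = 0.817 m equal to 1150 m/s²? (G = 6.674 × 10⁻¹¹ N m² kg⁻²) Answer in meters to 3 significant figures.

2GMr/d³ = a_tidal  ⇒  d = (2GMr / a_tidal)^(1/3)
d = (2 × 6.674×10⁻¹¹ × (1.99 × 10³¹) × (0.817) / (1150))^(1/3)
  = 1.24 × 10⁶ m

1.24 × 10⁶ m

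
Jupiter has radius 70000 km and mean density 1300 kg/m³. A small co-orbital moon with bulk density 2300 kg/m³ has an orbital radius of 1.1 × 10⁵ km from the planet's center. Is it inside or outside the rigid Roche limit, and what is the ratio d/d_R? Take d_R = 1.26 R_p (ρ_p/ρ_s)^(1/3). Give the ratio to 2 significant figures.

outside; d/d_R ≈ 1.5

d_R = 1.26 × (70000 km) × (1300/2300)^(1/3) = 72920 km
d/d_R = (1.1 × 10⁵) / (72920) = 1.5
Since d/d_R > 1, the body is outside the Roche limit.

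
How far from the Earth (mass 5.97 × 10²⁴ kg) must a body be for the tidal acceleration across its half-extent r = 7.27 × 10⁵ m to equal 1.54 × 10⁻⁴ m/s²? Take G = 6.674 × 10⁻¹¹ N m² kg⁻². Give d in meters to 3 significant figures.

2GMr/d³ = a_tidal  ⇒  d = (2GMr / a_tidal)^(1/3)
d = (2 × 6.674×10⁻¹¹ × (5.97 × 10²⁴) × (7.27 × 10⁵) / (1.54 × 10⁻⁴))^(1/3)
  = 1.56 × 10⁸ m

1.56 × 10⁸ m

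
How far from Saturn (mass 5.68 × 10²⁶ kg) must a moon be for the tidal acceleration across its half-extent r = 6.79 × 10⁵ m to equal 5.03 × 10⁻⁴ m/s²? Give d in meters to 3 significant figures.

2GMr/d³ = a_tidal  ⇒  d = (2GMr / a_tidal)^(1/3)
d = (2 × 6.674×10⁻¹¹ × (5.68 × 10²⁶) × (6.79 × 10⁵) / (5.03 × 10⁻⁴))^(1/3)
  = 4.68 × 10⁸ m

4.68 × 10⁸ m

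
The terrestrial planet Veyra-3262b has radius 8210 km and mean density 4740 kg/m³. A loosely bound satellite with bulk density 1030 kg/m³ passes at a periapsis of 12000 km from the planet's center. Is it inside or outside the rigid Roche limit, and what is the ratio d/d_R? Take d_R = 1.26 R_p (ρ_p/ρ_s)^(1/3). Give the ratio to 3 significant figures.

inside; d/d_R ≈ 0.697

d_R = 1.26 × (8210 km) × (4740/1030)^(1/3) = 17210 km
d/d_R = (12000) / (17210) = 0.697
Since d/d_R < 1, the body is inside the Roche limit.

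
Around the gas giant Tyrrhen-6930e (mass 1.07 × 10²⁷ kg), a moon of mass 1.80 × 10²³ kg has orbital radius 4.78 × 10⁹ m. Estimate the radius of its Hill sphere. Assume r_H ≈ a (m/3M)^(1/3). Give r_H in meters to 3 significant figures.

r_H ≈ a (m/3M)^(1/3)
    = (4.78 × 10⁹) × (1.80 × 10²³ / (3 × 1.07 × 10²⁷))^(1/3)
    = 1.83 × 10⁸ m

1.83 × 10⁸ m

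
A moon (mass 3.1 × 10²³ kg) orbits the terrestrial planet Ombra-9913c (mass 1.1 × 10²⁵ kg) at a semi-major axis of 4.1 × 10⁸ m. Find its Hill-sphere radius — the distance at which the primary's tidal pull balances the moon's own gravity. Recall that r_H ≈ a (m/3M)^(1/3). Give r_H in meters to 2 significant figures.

r_H ≈ a (m/3M)^(1/3)
    = (4.1 × 10⁸) × (3.1 × 10²³ / (3 × 1.1 × 10²⁵))^(1/3)
    = 8.7 × 10⁷ m

8.7 × 10⁷ m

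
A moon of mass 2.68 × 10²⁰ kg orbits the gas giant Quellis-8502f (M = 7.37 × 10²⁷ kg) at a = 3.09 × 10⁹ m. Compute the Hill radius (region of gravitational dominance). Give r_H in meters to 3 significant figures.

7.10 × 10⁶ m

r_H ≈ a (m/3M)^(1/3)
    = (3.09 × 10⁹) × (2.68 × 10²⁰ / (3 × 7.37 × 10²⁷))^(1/3)
    = 7.10 × 10⁶ m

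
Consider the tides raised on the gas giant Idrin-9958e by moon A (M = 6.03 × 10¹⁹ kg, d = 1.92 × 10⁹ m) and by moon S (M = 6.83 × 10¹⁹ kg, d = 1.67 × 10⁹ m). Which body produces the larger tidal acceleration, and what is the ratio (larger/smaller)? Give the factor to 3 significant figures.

Moon S, by a factor of ≈ 1.72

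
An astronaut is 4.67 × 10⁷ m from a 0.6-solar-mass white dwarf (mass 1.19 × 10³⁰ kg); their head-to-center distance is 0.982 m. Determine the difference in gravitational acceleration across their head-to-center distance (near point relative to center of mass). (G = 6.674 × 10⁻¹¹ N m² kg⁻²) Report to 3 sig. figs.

1.53 × 10⁻³ m/s²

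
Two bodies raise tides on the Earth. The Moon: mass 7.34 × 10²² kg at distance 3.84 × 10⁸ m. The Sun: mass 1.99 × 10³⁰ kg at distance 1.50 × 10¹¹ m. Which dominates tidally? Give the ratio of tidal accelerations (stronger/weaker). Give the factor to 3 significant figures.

The tide-raising term goes as M/d³ (the gradient of a 1/d² field).
The Moon: (7.34 × 10²²) / (3.84 × 10⁸)³ = 1.296 × 10⁻³
The Sun: (1.99 × 10³⁰) / (1.50 × 10¹¹)³ = 5.896 × 10⁻⁴
Ratio (larger/smaller) = 2.20

The Moon, by a factor of ≈ 2.20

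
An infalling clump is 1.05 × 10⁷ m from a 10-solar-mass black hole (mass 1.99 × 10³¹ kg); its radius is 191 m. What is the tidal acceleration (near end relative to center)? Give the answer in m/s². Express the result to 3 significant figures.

Δg = 2GMr/d³
   = 2 × (6.674 × 10⁻¹¹) × (1.99 × 10³¹) × (191) / (1.05 × 10⁷)³
   = 4.38 × 10² m/s²

4.38 × 10² m/s²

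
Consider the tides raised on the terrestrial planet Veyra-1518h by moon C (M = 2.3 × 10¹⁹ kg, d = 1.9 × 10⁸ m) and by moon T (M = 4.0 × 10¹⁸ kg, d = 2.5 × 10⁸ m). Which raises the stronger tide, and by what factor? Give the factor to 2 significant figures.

Compare M/d³ for the two perturbers:
Moon C: (2.3 × 10¹⁹) / (1.9 × 10⁸)³ = 3.353 × 10⁻⁶
Moon T: (4.0 × 10¹⁸) / (2.5 × 10⁸)³ = 2.560 × 10⁻⁷
Ratio (larger/smaller) = 13

Moon C, by a factor of ≈ 13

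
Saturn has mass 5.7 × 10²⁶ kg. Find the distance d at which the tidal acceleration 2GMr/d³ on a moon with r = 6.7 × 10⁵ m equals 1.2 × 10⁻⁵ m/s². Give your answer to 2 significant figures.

2GMr/d³ = a_tidal  ⇒  d = (2GMr / a_tidal)^(1/3)
d = (2 × 6.674×10⁻¹¹ × (5.7 × 10²⁶) × (6.7 × 10⁵) / (1.2 × 10⁻⁵))^(1/3)
  = 1.6 × 10⁹ m

1.6 × 10⁹ m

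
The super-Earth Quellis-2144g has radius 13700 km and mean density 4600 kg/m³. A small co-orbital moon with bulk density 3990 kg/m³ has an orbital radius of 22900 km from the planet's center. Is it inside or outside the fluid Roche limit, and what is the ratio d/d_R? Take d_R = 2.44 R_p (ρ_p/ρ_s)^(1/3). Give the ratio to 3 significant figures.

inside; d/d_R ≈ 0.653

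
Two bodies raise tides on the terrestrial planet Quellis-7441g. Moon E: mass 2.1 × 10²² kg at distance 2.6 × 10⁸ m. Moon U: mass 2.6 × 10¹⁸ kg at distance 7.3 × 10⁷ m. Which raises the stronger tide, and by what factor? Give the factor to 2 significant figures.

Moon E, by a factor of ≈ 180

Tidal acceleration ∝ M/d³, so compare M/d³ for each.
Moon E: (2.1 × 10²²) / (2.6 × 10⁸)³ = 1.195 × 10⁻³
Moon U: (2.6 × 10¹⁸) / (7.3 × 10⁷)³ = 6.684 × 10⁻⁶
Ratio (larger/smaller) = 180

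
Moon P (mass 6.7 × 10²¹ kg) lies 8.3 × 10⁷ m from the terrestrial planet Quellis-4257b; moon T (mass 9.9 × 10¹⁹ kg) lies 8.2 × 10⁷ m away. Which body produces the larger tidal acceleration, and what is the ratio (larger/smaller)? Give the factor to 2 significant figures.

Moon P, by a factor of ≈ 65

Compare M/d³ for the two perturbers:
Moon P: (6.7 × 10²¹) / (8.3 × 10⁷)³ = 1.172 × 10⁻²
Moon T: (9.9 × 10¹⁹) / (8.2 × 10⁷)³ = 1.796 × 10⁻⁴
Ratio (larger/smaller) = 65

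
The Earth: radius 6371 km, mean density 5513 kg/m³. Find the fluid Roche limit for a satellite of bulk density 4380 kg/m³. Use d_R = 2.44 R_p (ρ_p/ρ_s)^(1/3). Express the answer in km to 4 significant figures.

16780 km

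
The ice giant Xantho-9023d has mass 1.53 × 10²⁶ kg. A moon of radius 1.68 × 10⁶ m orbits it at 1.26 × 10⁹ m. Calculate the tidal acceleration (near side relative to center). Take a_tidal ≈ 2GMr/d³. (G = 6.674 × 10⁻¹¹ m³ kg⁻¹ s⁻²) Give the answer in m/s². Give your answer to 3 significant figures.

1.72 × 10⁻⁵ m/s²

Δg = 2GMr/d³
   = 2 × (6.674 × 10⁻¹¹) × (1.53 × 10²⁶) × (1.68 × 10⁶) / (1.26 × 10⁹)³
   = 1.72 × 10⁻⁵ m/s²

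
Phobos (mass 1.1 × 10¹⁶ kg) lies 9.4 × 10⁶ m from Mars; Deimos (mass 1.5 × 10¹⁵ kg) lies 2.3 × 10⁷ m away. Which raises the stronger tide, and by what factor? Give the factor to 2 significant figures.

Phobos, by a factor of ≈ 110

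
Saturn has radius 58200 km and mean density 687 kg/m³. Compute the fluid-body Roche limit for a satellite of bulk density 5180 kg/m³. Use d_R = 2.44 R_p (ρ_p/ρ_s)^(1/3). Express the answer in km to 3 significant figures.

72400 km

d_R = 2.44 × 58200 km × (687/5180)^(1/3)
    = 72400 km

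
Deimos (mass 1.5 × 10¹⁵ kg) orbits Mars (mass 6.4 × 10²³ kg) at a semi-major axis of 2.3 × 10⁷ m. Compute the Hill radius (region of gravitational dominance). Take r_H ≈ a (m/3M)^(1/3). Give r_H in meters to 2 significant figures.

r_H ≈ a (m/3M)^(1/3)
    = (2.3 × 10⁷) × (1.5 × 10¹⁵ / (3 × 6.4 × 10²³))^(1/3)
    = 2.1 × 10⁴ m

2.1 × 10⁴ m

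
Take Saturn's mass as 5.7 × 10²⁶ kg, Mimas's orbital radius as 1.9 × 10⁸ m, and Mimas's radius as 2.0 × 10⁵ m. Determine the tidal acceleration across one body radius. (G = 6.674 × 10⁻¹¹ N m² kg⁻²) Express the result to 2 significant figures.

2.2 × 10⁻³ m/s²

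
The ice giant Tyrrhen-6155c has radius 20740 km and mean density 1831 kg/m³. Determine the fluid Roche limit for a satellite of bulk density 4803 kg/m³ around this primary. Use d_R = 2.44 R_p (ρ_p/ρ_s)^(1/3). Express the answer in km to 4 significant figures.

d_R = 2.44 × 20740 km × (1831/4803)^(1/3)
    = 36690 km

36690 km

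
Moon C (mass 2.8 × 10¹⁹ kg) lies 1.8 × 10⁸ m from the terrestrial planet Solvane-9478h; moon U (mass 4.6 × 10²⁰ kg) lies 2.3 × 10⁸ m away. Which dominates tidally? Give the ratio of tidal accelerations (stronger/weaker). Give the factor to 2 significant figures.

Moon U, by a factor of ≈ 7.9

Compare M/d³ for the two perturbers:
Moon C: (2.8 × 10¹⁹) / (1.8 × 10⁸)³ = 4.801 × 10⁻⁶
Moon U: (4.6 × 10²⁰) / (2.3 × 10⁸)³ = 3.781 × 10⁻⁵
Ratio (larger/smaller) = 7.9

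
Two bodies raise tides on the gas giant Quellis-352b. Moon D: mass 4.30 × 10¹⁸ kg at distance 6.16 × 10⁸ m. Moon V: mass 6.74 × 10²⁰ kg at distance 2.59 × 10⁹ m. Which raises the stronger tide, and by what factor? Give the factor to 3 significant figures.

Moon V, by a factor of ≈ 2.11

Tidal acceleration ∝ M/d³, so compare M/d³ for each.
Moon D: (4.30 × 10¹⁸) / (6.16 × 10⁸)³ = 1.840 × 10⁻⁸
Moon V: (6.74 × 10²⁰) / (2.59 × 10⁹)³ = 3.879 × 10⁻⁸
Ratio (larger/smaller) = 2.11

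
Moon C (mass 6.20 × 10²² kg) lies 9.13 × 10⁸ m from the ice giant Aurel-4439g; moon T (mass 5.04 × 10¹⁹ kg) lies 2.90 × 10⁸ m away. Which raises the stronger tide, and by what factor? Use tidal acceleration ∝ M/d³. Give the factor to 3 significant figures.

Moon C, by a factor of ≈ 39.4

The tide-raising term goes as M/d³ (the gradient of a 1/d² field).
Moon C: (6.20 × 10²²) / (9.13 × 10⁸)³ = 8.147 × 10⁻⁵
Moon T: (5.04 × 10¹⁹) / (2.90 × 10⁸)³ = 2.067 × 10⁻⁶
Ratio (larger/smaller) = 39.4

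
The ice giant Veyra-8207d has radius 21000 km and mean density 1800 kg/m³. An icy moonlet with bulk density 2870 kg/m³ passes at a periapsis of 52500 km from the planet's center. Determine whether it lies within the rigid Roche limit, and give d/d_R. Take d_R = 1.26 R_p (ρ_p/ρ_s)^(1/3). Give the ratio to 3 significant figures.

d_R = 1.26 × (21000 km) × (1800/2870)^(1/3) = 22650 km
d/d_R = (52500) / (22650) = 2.32
Since d/d_R > 1, the body is outside the Roche limit.

outside; d/d_R ≈ 2.32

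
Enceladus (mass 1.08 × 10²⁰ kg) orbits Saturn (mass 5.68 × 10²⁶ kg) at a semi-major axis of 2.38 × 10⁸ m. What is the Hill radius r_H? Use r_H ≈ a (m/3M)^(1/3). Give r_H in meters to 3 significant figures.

9.49 × 10⁵ m

r_H ≈ a (m/3M)^(1/3)
    = (2.38 × 10⁸) × (1.08 × 10²⁰ / (3 × 5.68 × 10²⁶))^(1/3)
    = 9.49 × 10⁵ m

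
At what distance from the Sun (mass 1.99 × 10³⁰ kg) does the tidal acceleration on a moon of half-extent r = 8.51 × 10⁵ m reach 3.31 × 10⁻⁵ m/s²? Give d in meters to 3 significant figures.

2GMr/d³ = a_tidal  ⇒  d = (2GMr / a_tidal)^(1/3)
d = (2 × 6.674×10⁻¹¹ × (1.99 × 10³⁰) × (8.51 × 10⁵) / (3.31 × 10⁻⁵))^(1/3)
  = 1.90 × 10¹⁰ m

1.90 × 10¹⁰ m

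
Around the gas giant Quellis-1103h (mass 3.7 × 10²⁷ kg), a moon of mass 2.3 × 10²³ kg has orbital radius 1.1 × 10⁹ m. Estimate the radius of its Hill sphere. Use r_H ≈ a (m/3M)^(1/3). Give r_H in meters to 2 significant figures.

3.0 × 10⁷ m

r_H ≈ a (m/3M)^(1/3)
    = (1.1 × 10⁹) × (2.3 × 10²³ / (3 × 3.7 × 10²⁷))^(1/3)
    = 3.0 × 10⁷ m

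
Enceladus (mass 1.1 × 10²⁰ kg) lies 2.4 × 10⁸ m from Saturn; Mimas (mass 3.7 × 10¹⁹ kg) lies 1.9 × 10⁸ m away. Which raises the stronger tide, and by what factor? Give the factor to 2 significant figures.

Tidal stretch scales as M/d³; compute that for each body.
Enceladus: (1.1 × 10²⁰) / (2.4 × 10⁸)³ = 7.957 × 10⁻⁶
Mimas: (3.7 × 10¹⁹) / (1.9 × 10⁸)³ = 5.394 × 10⁻⁶
Ratio (larger/smaller) = 1.5

Enceladus, by a factor of ≈ 1.5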